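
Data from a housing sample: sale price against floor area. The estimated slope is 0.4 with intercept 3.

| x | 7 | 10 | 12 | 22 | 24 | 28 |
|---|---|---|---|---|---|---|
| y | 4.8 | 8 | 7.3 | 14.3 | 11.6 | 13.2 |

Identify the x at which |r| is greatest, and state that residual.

x=7: ŷ = 3 + 0.4·7 = 5.8; r = 4.8 − 5.8 = -1
x=10: ŷ = 3 + 0.4·10 = 7; r = 8 − 7 = 1
x=12: ŷ = 3 + 0.4·12 = 7.8; r = 7.3 − 7.8 = -0.5
x=22: ŷ = 3 + 0.4·22 = 11.8; r = 14.3 − 11.8 = 2.5
x=24: ŷ = 3 + 0.4·24 = 12.6; r = 11.6 − 12.6 = -1
x=28: ŷ = 3 + 0.4·28 = 14.2; r = 13.2 − 14.2 = -1
Largest |r| is 2.5 at x = 22, residual 2.5.

x = 22, r = 2.5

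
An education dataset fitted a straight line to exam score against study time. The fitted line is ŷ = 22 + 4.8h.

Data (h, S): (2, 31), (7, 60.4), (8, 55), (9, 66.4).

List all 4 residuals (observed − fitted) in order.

-0.6, 4.8, -5.4, 1.2

h=2: ŷ = 22 + 4.8·2 = 31.6; r = 31 − 31.6 = -0.6
h=7: ŷ = 22 + 4.8·7 = 55.6; r = 60.4 − 55.6 = 4.8
h=8: ŷ = 22 + 4.8·8 = 60.4; r = 55 − 60.4 = -5.4
h=9: ŷ = 22 + 4.8·9 = 65.2; r = 66.4 − 65.2 = 1.2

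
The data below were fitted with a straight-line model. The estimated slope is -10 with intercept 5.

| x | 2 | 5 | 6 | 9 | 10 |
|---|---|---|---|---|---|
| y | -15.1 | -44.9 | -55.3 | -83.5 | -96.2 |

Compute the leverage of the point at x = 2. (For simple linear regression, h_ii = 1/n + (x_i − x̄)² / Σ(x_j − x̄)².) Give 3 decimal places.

x̄ = (2 + 5 + 6 + 9 + 10)/5 = 6.4
Σ(x − x̄)² = 19.36 + 1.96 + 0.16 + 6.76 + 12.96 = 41.2
h = 1/5 + (-4.4)²/41.2 = 0.2 + 0.469903 = 0.670

h = 0.670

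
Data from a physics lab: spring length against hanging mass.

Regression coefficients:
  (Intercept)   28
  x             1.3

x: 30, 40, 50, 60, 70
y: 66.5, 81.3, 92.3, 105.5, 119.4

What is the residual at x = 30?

r = -0.5

ŷ = 28 + 1.3·30 = 67
r = 66.5 − 67 = -0.5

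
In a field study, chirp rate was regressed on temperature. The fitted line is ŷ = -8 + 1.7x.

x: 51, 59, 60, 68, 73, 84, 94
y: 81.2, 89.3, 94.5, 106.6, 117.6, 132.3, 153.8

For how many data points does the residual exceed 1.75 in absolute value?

4

x=51: ŷ = -8 + 1.7·51 = 78.7; e = 81.2 − 78.7 = 2.5
x=59: ŷ = -8 + 1.7·59 = 92.3; e = 89.3 − 92.3 = -3
x=60: ŷ = -8 + 1.7·60 = 94; e = 94.5 − 94 = 0.5
x=68: ŷ = -8 + 1.7·68 = 107.6; e = 106.6 − 107.6 = -1
x=73: ŷ = -8 + 1.7·73 = 116.1; e = 117.6 − 116.1 = 1.5
x=84: ŷ = -8 + 1.7·84 = 134.8; e = 132.3 − 134.8 = -2.5
x=94: ŷ = -8 + 1.7·94 = 151.8; e = 153.8 − 151.8 = 2
|e| > 1.75: x=51 (|e|=2.5), x=59 (|e|=3), x=84 (|e|=2.5), x=94 (|e|=2) → 4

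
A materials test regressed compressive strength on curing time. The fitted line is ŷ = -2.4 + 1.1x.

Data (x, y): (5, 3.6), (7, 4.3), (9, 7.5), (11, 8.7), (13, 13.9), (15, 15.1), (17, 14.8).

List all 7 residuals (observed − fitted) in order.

0.5, -1, 0, -1, 2, 1, -1.5

x=5: ŷ = -2.4 + 1.1·5 = 3.1; e = 3.6 − 3.1 = 0.5
x=7: ŷ = -2.4 + 1.1·7 = 5.3; e = 4.3 − 5.3 = -1
x=9: ŷ = -2.4 + 1.1·9 = 7.5; e = 7.5 − 7.5 = 0
x=11: ŷ = -2.4 + 1.1·11 = 9.7; e = 8.7 − 9.7 = -1
x=13: ŷ = -2.4 + 1.1·13 = 11.9; e = 13.9 − 11.9 = 2
x=15: ŷ = -2.4 + 1.1·15 = 14.1; e = 15.1 − 14.1 = 1
x=17: ŷ = -2.4 + 1.1·17 = 16.3; e = 14.8 − 16.3 = -1.5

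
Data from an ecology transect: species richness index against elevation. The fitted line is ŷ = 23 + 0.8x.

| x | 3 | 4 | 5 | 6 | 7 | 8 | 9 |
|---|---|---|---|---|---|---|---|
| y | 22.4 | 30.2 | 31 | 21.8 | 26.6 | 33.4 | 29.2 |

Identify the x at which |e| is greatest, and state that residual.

x=3: ŷ = 23 + 0.8·3 = 25.4; e = 22.4 − 25.4 = -3
x=4: ŷ = 23 + 0.8·4 = 26.2; e = 30.2 − 26.2 = 4
x=5: ŷ = 23 + 0.8·5 = 27; e = 31 − 27 = 4
x=6: ŷ = 23 + 0.8·6 = 27.8; e = 21.8 − 27.8 = -6
x=7: ŷ = 23 + 0.8·7 = 28.6; e = 26.6 − 28.6 = -2
x=8: ŷ = 23 + 0.8·8 = 29.4; e = 33.4 − 29.4 = 4
x=9: ŷ = 23 + 0.8·9 = 30.2; e = 29.2 − 30.2 = -1
Largest |e| is 6 at x = 6, residual -6.

x = 6, e = -6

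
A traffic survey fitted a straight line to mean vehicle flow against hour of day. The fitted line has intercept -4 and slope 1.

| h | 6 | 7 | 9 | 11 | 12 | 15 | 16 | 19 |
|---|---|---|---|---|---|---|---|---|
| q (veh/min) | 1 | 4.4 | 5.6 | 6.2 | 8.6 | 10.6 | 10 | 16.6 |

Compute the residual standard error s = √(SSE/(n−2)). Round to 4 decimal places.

s = 1.3565

h=6: q̂ = -4 + 6 = 2; r = 1 − 2 = -1
h=7: q̂ = -4 + 7 = 3; r = 4.4 − 3 = 1.4
h=9: q̂ = -4 + 9 = 5; r = 5.6 − 5 = 0.6
h=11: q̂ = -4 + 11 = 7; r = 6.2 − 7 = -0.8
h=12: q̂ = -4 + 12 = 8; r = 8.6 − 8 = 0.6
h=15: q̂ = -4 + 15 = 11; r = 10.6 − 11 = -0.4
h=16: q̂ = -4 + 16 = 12; r = 10 − 12 = -2
h=19: q̂ = -4 + 19 = 15; r = 16.6 − 15 = 1.6
SSE = 1 + 1.96 + 0.36 + 0.64 + 0.36 + 0.16 + 4 + 2.56 = 11.04
s = √(11.04/6) = √1.84 ≈ 1.3565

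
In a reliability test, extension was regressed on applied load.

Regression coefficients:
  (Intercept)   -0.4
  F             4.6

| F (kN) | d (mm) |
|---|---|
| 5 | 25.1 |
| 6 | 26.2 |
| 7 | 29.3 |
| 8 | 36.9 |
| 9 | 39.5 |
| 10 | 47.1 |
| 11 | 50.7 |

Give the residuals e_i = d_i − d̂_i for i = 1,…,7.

2.5, -1, -2.5, 0.5, -1.5, 1.5, 0.5

F=5: d̂ = -0.4 + 4.6·5 = 22.6; e = 25.1 − 22.6 = 2.5
F=6: d̂ = -0.4 + 4.6·6 = 27.2; e = 26.2 − 27.2 = -1
F=7: d̂ = -0.4 + 4.6·7 = 31.8; e = 29.3 − 31.8 = -2.5
F=8: d̂ = -0.4 + 4.6·8 = 36.4; e = 36.9 − 36.4 = 0.5
F=9: d̂ = -0.4 + 4.6·9 = 41; e = 39.5 − 41 = -1.5
F=10: d̂ = -0.4 + 4.6·10 = 45.6; e = 47.1 − 45.6 = 1.5
F=11: d̂ = -0.4 + 4.6·11 = 50.2; e = 50.7 − 50.2 = 0.5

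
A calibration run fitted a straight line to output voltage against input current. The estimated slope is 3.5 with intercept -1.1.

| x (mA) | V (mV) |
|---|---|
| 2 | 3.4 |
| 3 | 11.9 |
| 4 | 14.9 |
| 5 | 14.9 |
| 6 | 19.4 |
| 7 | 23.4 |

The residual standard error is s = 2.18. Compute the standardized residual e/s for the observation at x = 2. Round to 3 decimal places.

ŷ = -1.1 + 3.5·2 = 5.9
e = 3.4 − 5.9 = -2.5
e/s = -2.5 / 2.18 = -1.147

-1.147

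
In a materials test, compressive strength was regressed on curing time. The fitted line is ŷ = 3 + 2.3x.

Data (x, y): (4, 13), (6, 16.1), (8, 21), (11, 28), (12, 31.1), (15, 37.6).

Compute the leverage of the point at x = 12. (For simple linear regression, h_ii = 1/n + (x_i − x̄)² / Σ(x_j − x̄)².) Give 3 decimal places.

h = 0.252

x̄ = (4 + 6 + 8 + 11 + 12 + 15)/6 = 9.33333
Σ(x − x̄)² = 28.4444 + 11.1111 + 1.77778 + 2.77778 + 7.11111 + 32.1111 = 83.3333
h = 1/6 + (2.66667)²/83.3333 = 0.166667 + 0.0853333 = 0.252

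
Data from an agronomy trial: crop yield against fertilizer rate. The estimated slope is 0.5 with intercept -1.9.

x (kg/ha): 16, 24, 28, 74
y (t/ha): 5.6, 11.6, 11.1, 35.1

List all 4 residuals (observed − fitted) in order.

x=16: ŷ = -1.9 + 0.5·16 = 6.1; r = 5.6 − 6.1 = -0.5
x=24: ŷ = -1.9 + 0.5·24 = 10.1; r = 11.6 − 10.1 = 1.5
x=28: ŷ = -1.9 + 0.5·28 = 12.1; r = 11.1 − 12.1 = -1
x=74: ŷ = -1.9 + 0.5·74 = 35.1; r = 35.1 − 35.1 = 0

-0.5, 1.5, -1, 0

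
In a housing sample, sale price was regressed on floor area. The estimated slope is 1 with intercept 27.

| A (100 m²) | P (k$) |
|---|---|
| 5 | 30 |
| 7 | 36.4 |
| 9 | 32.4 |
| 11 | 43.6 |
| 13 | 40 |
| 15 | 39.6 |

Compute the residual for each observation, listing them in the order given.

-2, 2.4, -3.6, 5.6, 0, -2.4

A=5: P̂ = 27 + 5 = 32; e = 30 − 32 = -2
A=7: P̂ = 27 + 7 = 34; e = 36.4 − 34 = 2.4
A=9: P̂ = 27 + 9 = 36; e = 32.4 − 36 = -3.6
A=11: P̂ = 27 + 11 = 38; e = 43.6 − 38 = 5.6
A=13: P̂ = 27 + 13 = 40; e = 40 − 40 = 0
A=15: P̂ = 27 + 15 = 42; e = 39.6 − 42 = -2.4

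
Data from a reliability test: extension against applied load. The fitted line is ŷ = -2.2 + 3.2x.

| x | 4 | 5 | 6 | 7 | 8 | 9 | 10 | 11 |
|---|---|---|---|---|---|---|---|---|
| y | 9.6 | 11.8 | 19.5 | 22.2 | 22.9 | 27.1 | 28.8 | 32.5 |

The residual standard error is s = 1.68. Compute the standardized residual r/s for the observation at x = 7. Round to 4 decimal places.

ŷ = -2.2 + 3.2·7 = 20.2
r = 22.2 − 20.2 = 2
r/s = 2 / 1.68 = 1.1905

1.1905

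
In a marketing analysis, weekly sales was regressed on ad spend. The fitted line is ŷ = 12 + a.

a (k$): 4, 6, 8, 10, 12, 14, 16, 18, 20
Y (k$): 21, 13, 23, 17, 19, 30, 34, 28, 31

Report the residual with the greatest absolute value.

e = 6

a=4: ŷ = 12 + 4 = 16; e = 21 − 16 = 5
a=6: ŷ = 12 + 6 = 18; e = 13 − 18 = -5
a=8: ŷ = 12 + 8 = 20; e = 23 − 20 = 3
a=10: ŷ = 12 + 10 = 22; e = 17 − 22 = -5
a=12: ŷ = 12 + 12 = 24; e = 19 − 24 = -5
a=14: ŷ = 12 + 14 = 26; e = 30 − 26 = 4
a=16: ŷ = 12 + 16 = 28; e = 34 − 28 = 6
a=18: ŷ = 12 + 18 = 30; e = 28 − 30 = -2
a=20: ŷ = 12 + 20 = 32; e = 31 − 32 = -1
Largest |e| is 6 at a = 16, residual 6.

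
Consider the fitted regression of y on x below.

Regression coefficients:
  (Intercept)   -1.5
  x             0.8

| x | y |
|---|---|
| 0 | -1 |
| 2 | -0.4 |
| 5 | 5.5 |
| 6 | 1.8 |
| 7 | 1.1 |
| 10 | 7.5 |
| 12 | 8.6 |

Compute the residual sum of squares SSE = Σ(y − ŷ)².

x=0: ŷ = -1.5 + 0.8·0 = -1.5; r = -1 − (-1.5) = 0.5
x=2: ŷ = -1.5 + 0.8·2 = 0.1; r = -0.4 − 0.1 = -0.5
x=5: ŷ = -1.5 + 0.8·5 = 2.5; r = 5.5 − 2.5 = 3
x=6: ŷ = -1.5 + 0.8·6 = 3.3; r = 1.8 − 3.3 = -1.5
x=7: ŷ = -1.5 + 0.8·7 = 4.1; r = 1.1 − 4.1 = -3
x=10: ŷ = -1.5 + 0.8·10 = 6.5; r = 7.5 − 6.5 = 1
x=12: ŷ = -1.5 + 0.8·12 = 8.1; r = 8.6 − 8.1 = 0.5
SSE = 0.25 + 0.25 + 9 + 2.25 + 9 + 1 + 0.25 = 22

SSE = 22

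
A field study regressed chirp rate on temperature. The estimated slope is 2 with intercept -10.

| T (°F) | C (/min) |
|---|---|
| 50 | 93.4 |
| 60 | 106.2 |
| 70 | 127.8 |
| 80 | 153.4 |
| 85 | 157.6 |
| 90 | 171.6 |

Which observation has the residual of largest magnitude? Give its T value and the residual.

T = 60, e = -3.8

T=50: Ĉ = -10 + 2·50 = 90; e = 93.4 − 90 = 3.4
T=60: Ĉ = -10 + 2·60 = 110; e = 106.2 − 110 = -3.8
T=70: Ĉ = -10 + 2·70 = 130; e = 127.8 − 130 = -2.2
T=80: Ĉ = -10 + 2·80 = 150; e = 153.4 − 150 = 3.4
T=85: Ĉ = -10 + 2·85 = 160; e = 157.6 − 160 = -2.4
T=90: Ĉ = -10 + 2·90 = 170; e = 171.6 − 170 = 1.6
Largest |e| is 3.8 at T = 60, residual -3.8.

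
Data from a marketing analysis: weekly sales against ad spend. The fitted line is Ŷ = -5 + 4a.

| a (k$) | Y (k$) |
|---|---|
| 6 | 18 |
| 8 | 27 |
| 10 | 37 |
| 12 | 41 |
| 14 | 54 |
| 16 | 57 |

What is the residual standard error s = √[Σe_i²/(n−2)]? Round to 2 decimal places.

s = 2.35

a=6: Ŷ = -5 + 4·6 = 19; e = 18 − 19 = -1
a=8: Ŷ = -5 + 4·8 = 27; e = 27 − 27 = 0
a=10: Ŷ = -5 + 4·10 = 35; e = 37 − 35 = 2
a=12: Ŷ = -5 + 4·12 = 43; e = 41 − 43 = -2
a=14: Ŷ = -5 + 4·14 = 51; e = 54 − 51 = 3
a=16: Ŷ = -5 + 4·16 = 59; e = 57 − 59 = -2
SSE = 1 + 0 + 4 + 4 + 9 + 4 = 22
s = √(22/4) = √5.5 ≈ 2.35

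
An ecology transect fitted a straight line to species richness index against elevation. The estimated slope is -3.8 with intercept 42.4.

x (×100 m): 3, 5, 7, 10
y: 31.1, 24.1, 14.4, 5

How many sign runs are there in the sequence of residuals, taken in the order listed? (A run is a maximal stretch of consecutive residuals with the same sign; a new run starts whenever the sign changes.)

3 runs

x=3: ŷ = 42.4 − 3.8·3 = 31; r = 31.1 − 31 = 0.1
x=5: ŷ = 42.4 − 3.8·5 = 23.4; r = 24.1 − 23.4 = 0.7
x=7: ŷ = 42.4 − 3.8·7 = 15.8; r = 14.4 − 15.8 = -1.4
x=10: ŷ = 42.4 − 3.8·10 = 4.4; r = 5 − 4.4 = 0.6
Signs: + + − +
Runs: +×2, −×1, +×1 → 3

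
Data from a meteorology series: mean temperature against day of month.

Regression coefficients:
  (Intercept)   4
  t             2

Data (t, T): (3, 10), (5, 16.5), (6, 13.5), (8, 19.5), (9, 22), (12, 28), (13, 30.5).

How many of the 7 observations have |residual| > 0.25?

t=3: T̂ = 4 + 2·3 = 10; r = 10 − 10 = 0
t=5: T̂ = 4 + 2·5 = 14; r = 16.5 − 14 = 2.5
t=6: T̂ = 4 + 2·6 = 16; r = 13.5 − 16 = -2.5
t=8: T̂ = 4 + 2·8 = 20; r = 19.5 − 20 = -0.5
t=9: T̂ = 4 + 2·9 = 22; r = 22 − 22 = 0
t=12: T̂ = 4 + 2·12 = 28; r = 28 − 28 = 0
t=13: T̂ = 4 + 2·13 = 30; r = 30.5 − 30 = 0.5
|r| > 0.25: t=5 (|r|=2.5), t=6 (|r|=2.5), t=8 (|r|=0.5), t=13 (|r|=0.5) → 4

4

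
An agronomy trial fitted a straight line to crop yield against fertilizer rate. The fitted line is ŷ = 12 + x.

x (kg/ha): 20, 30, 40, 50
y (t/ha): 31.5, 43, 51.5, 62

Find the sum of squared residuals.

x=20: ŷ = 12 + 20 = 32; r = 31.5 − 32 = -0.5
x=30: ŷ = 12 + 30 = 42; r = 43 − 42 = 1
x=40: ŷ = 12 + 40 = 52; r = 51.5 − 52 = -0.5
x=50: ŷ = 12 + 50 = 62; r = 62 − 62 = 0
SSE = 0.25 + 1 + 0.25 + 0 = 1.5

SSE = 1.5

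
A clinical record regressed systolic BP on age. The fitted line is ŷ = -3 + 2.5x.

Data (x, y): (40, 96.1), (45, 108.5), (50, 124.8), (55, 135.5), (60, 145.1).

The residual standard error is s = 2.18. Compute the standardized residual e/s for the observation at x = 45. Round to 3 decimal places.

ŷ = -3 + 2.5·45 = 109.5
e = 108.5 − 109.5 = -1
e/s = -1 / 2.18 = -0.459

-0.459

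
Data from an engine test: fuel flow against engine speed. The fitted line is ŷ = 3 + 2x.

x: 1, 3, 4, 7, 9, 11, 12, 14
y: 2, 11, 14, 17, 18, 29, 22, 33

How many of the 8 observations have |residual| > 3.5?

x=1: ŷ = 3 + 2·1 = 5; e = 2 − 5 = -3
x=3: ŷ = 3 + 2·3 = 9; e = 11 − 9 = 2
x=4: ŷ = 3 + 2·4 = 11; e = 14 − 11 = 3
x=7: ŷ = 3 + 2·7 = 17; e = 17 − 17 = 0
x=9: ŷ = 3 + 2·9 = 21; e = 18 − 21 = -3
x=11: ŷ = 3 + 2·11 = 25; e = 29 − 25 = 4
x=12: ŷ = 3 + 2·12 = 27; e = 22 − 27 = -5
x=14: ŷ = 3 + 2·14 = 31; e = 33 − 31 = 2
|e| > 3.5: x=11 (|e|=4), x=12 (|e|=5) → 2

2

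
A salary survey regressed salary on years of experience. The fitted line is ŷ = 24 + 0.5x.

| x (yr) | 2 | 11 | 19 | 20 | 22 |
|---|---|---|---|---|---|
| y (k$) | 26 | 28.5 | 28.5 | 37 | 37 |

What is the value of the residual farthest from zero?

e = -5

x=2: ŷ = 24 + 0.5·2 = 25; e = 26 − 25 = 1
x=11: ŷ = 24 + 0.5·11 = 29.5; e = 28.5 − 29.5 = -1
x=19: ŷ = 24 + 0.5·19 = 33.5; e = 28.5 − 33.5 = -5
x=20: ŷ = 24 + 0.5·20 = 34; e = 37 − 34 = 3
x=22: ŷ = 24 + 0.5·22 = 35; e = 37 − 35 = 2
Largest |e| is 5 at x = 19, residual -5.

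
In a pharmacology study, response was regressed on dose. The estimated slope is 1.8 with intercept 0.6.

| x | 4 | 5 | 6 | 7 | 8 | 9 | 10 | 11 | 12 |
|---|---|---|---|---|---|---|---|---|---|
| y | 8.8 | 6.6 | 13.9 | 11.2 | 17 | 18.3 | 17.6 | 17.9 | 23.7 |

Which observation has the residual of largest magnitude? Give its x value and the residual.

x = 5, r = -3

x=4: ŷ = 0.6 + 1.8·4 = 7.8; r = 8.8 − 7.8 = 1
x=5: ŷ = 0.6 + 1.8·5 = 9.6; r = 6.6 − 9.6 = -3
x=6: ŷ = 0.6 + 1.8·6 = 11.4; r = 13.9 − 11.4 = 2.5
x=7: ŷ = 0.6 + 1.8·7 = 13.2; r = 11.2 − 13.2 = -2
x=8: ŷ = 0.6 + 1.8·8 = 15; r = 17 − 15 = 2
x=9: ŷ = 0.6 + 1.8·9 = 16.8; r = 18.3 − 16.8 = 1.5
x=10: ŷ = 0.6 + 1.8·10 = 18.6; r = 17.6 − 18.6 = -1
x=11: ŷ = 0.6 + 1.8·11 = 20.4; r = 17.9 − 20.4 = -2.5
x=12: ŷ = 0.6 + 1.8·12 = 22.2; r = 23.7 − 22.2 = 1.5
Largest |r| is 3 at x = 5, residual -3.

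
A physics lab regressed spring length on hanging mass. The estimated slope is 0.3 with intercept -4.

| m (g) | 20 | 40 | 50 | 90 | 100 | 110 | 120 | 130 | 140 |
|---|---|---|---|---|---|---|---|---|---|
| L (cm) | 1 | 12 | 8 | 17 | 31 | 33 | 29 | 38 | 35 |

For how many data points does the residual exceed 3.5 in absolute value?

4

m=20: ŷ = -4 + 0.3·20 = 2; e = 1 − 2 = -1
m=40: ŷ = -4 + 0.3·40 = 8; e = 12 − 8 = 4
m=50: ŷ = -4 + 0.3·50 = 11; e = 8 − 11 = -3
m=90: ŷ = -4 + 0.3·90 = 23; e = 17 − 23 = -6
m=100: ŷ = -4 + 0.3·100 = 26; e = 31 − 26 = 5
m=110: ŷ = -4 + 0.3·110 = 29; e = 33 − 29 = 4
m=120: ŷ = -4 + 0.3·120 = 32; e = 29 − 32 = -3
m=130: ŷ = -4 + 0.3·130 = 35; e = 38 − 35 = 3
m=140: ŷ = -4 + 0.3·140 = 38; e = 35 − 38 = -3
|e| > 3.5: m=40 (|e|=4), m=90 (|e|=6), m=100 (|e|=5), m=110 (|e|=4) → 4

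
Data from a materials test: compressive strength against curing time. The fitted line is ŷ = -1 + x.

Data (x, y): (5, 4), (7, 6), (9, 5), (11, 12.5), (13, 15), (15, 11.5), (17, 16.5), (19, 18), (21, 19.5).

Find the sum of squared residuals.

SSE = 31

x=5: ŷ = -1 + 5 = 4; r = 4 − 4 = 0
x=7: ŷ = -1 + 7 = 6; r = 6 − 6 = 0
x=9: ŷ = -1 + 9 = 8; r = 5 − 8 = -3
x=11: ŷ = -1 + 11 = 10; r = 12.5 − 10 = 2.5
x=13: ŷ = -1 + 13 = 12; r = 15 − 12 = 3
x=15: ŷ = -1 + 15 = 14; r = 11.5 − 14 = -2.5
x=17: ŷ = -1 + 17 = 16; r = 16.5 − 16 = 0.5
x=19: ŷ = -1 + 19 = 18; r = 18 − 18 = 0
x=21: ŷ = -1 + 21 = 20; r = 19.5 − 20 = -0.5
SSE = 0 + 0 + 9 + 6.25 + 9 + 6.25 + 0.25 + 0 + 0.25 = 31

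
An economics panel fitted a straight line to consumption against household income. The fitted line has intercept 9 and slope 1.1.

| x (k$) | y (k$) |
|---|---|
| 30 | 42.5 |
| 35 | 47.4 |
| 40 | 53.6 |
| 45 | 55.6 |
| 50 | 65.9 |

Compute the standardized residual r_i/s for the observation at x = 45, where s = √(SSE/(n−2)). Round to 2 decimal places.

-1.41

x=30: ŷ = 9 + 1.1·30 = 42; r = 42.5 − 42 = 0.5
x=35: ŷ = 9 + 1.1·35 = 47.5; r = 47.4 − 47.5 = -0.1
x=40: ŷ = 9 + 1.1·40 = 53; r = 53.6 − 53 = 0.6
x=45: ŷ = 9 + 1.1·45 = 58.5; r = 55.6 − 58.5 = -2.9
x=50: ŷ = 9 + 1.1·50 = 64; r = 65.9 − 64 = 1.9
SSE = 0.25 + 0.01 + 0.36 + 8.41 + 3.61 = 12.64
s = √(12.64/3) = 2.05264
r/s = -2.9 / 2.05264 = -1.41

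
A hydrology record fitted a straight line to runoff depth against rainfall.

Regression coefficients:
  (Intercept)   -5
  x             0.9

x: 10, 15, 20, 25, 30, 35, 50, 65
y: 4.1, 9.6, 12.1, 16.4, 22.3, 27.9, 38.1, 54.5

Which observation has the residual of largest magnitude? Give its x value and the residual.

x=10: ŷ = -5 + 0.9·10 = 4; e = 4.1 − 4 = 0.1
x=15: ŷ = -5 + 0.9·15 = 8.5; e = 9.6 − 8.5 = 1.1
x=20: ŷ = -5 + 0.9·20 = 13; e = 12.1 − 13 = -0.9
x=25: ŷ = -5 + 0.9·25 = 17.5; e = 16.4 − 17.5 = -1.1
x=30: ŷ = -5 + 0.9·30 = 22; e = 22.3 − 22 = 0.3
x=35: ŷ = -5 + 0.9·35 = 26.5; e = 27.9 − 26.5 = 1.4
x=50: ŷ = -5 + 0.9·50 = 40; e = 38.1 − 40 = -1.9
x=65: ŷ = -5 + 0.9·65 = 53.5; e = 54.5 − 53.5 = 1
Largest |e| is 1.9 at x = 50, residual -1.9.

x = 50, e = -1.9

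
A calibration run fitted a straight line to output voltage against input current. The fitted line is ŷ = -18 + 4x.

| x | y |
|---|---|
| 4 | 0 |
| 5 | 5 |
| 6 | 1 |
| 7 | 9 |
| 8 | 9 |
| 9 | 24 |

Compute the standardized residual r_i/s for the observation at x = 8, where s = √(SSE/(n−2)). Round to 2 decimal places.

-1.00

x=4: ŷ = -18 + 4·4 = -2; r = 0 − (-2) = 2
x=5: ŷ = -18 + 4·5 = 2; r = 5 − 2 = 3
x=6: ŷ = -18 + 4·6 = 6; r = 1 − 6 = -5
x=7: ŷ = -18 + 4·7 = 10; r = 9 − 10 = -1
x=8: ŷ = -18 + 4·8 = 14; r = 9 − 14 = -5
x=9: ŷ = -18 + 4·9 = 18; r = 24 − 18 = 6
SSE = 4 + 9 + 25 + 1 + 25 + 36 = 100
s = √(100/4) = 5
r/s = -5 / 5 = -1.00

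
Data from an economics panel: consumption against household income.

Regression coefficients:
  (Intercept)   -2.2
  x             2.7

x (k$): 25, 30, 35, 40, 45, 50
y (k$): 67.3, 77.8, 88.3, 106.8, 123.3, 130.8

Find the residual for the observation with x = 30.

e = -1

ŷ = -2.2 + 2.7·30 = 78.8
e = 77.8 − 78.8 = -1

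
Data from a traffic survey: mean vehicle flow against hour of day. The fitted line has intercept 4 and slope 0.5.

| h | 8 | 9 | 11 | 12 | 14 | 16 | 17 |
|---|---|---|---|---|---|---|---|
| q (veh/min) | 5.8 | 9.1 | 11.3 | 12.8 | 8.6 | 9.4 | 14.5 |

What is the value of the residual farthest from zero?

h=8: q̂ = 4 + 0.5·8 = 8; e = 5.8 − 8 = -2.2
h=9: q̂ = 4 + 0.5·9 = 8.5; e = 9.1 − 8.5 = 0.6
h=11: q̂ = 4 + 0.5·11 = 9.5; e = 11.3 − 9.5 = 1.8
h=12: q̂ = 4 + 0.5·12 = 10; e = 12.8 − 10 = 2.8
h=14: q̂ = 4 + 0.5·14 = 11; e = 8.6 − 11 = -2.4
h=16: q̂ = 4 + 0.5·16 = 12; e = 9.4 − 12 = -2.6
h=17: q̂ = 4 + 0.5·17 = 12.5; e = 14.5 − 12.5 = 2
Largest |e| is 2.8 at h = 12, residual 2.8.

e = 2.8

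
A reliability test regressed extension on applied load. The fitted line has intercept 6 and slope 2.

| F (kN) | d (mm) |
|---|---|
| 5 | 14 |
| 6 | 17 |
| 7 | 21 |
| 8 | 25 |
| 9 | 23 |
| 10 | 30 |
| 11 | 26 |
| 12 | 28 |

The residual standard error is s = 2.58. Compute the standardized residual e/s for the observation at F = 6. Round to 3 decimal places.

d̂ = 6 + 2·6 = 18
e = 17 − 18 = -1
e/s = -1 / 2.58 = -0.388

-0.388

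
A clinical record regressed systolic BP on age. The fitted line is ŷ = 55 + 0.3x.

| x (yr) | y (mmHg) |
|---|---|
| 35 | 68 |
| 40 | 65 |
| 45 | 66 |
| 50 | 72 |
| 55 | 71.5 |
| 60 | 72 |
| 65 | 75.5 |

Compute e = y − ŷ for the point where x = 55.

e = 0

ŷ = 55 + 0.3·55 = 71.5
e = 71.5 − 71.5 = 0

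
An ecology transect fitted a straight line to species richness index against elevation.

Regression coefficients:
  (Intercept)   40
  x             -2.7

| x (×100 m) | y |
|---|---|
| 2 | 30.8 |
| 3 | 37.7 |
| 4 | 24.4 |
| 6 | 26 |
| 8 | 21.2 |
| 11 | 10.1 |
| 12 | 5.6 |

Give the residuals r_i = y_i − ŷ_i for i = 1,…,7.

-3.8, 5.8, -4.8, 2.2, 2.8, -0.2, -2

x=2: ŷ = 40 − 2.7·2 = 34.6; r = 30.8 − 34.6 = -3.8
x=3: ŷ = 40 − 2.7·3 = 31.9; r = 37.7 − 31.9 = 5.8
x=4: ŷ = 40 − 2.7·4 = 29.2; r = 24.4 − 29.2 = -4.8
x=6: ŷ = 40 − 2.7·6 = 23.8; r = 26 − 23.8 = 2.2
x=8: ŷ = 40 − 2.7·8 = 18.4; r = 21.2 − 18.4 = 2.8
x=11: ŷ = 40 − 2.7·11 = 10.3; r = 10.1 − 10.3 = -0.2
x=12: ŷ = 40 − 2.7·12 = 7.6; r = 5.6 − 7.6 = -2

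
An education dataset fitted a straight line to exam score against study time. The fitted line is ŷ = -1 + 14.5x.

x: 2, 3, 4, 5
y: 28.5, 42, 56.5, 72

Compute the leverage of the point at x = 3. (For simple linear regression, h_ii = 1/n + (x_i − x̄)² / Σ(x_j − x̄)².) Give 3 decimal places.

h = 0.300

x̄ = (2 + 3 + 4 + 5)/4 = 3.5
Σ(x − x̄)² = 2.25 + 0.25 + 0.25 + 2.25 = 5
h = 1/4 + (-0.5)²/5 = 0.25 + 0.05 = 0.300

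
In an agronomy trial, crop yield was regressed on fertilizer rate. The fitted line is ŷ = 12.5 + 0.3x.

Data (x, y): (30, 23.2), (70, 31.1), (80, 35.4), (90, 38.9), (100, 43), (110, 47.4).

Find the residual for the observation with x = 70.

ŷ = 12.5 + 0.3·70 = 33.5
e = 31.1 − 33.5 = -2.4

e = -2.4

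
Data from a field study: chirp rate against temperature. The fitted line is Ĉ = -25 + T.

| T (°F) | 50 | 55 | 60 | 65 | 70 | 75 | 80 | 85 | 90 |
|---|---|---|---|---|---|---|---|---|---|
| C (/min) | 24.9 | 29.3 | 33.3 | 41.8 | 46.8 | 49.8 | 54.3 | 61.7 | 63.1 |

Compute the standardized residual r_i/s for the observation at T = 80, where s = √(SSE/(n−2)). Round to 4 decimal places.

T=50: Ĉ = -25 + 50 = 25; r = 24.9 − 25 = -0.1
T=55: Ĉ = -25 + 55 = 30; r = 29.3 − 30 = -0.7
T=60: Ĉ = -25 + 60 = 35; r = 33.3 − 35 = -1.7
T=65: Ĉ = -25 + 65 = 40; r = 41.8 − 40 = 1.8
T=70: Ĉ = -25 + 70 = 45; r = 46.8 − 45 = 1.8
T=75: Ĉ = -25 + 75 = 50; r = 49.8 − 50 = -0.2
T=80: Ĉ = -25 + 80 = 55; r = 54.3 − 55 = -0.7
T=85: Ĉ = -25 + 85 = 60; r = 61.7 − 60 = 1.7
T=90: Ĉ = -25 + 90 = 65; r = 63.1 − 65 = -1.9
SSE = 0.01 + 0.49 + 2.89 + 3.24 + 3.24 + 0.04 + 0.49 + 2.89 + 3.61 = 16.9
s = √(16.9/7) = 1.5538
r/s = -0.7 / 1.5538 = -0.4505

-0.4505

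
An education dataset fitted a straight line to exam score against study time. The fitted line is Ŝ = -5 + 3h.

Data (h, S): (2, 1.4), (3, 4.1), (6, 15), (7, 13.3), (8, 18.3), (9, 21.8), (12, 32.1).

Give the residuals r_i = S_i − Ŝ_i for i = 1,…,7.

h=2: Ŝ = -5 + 3·2 = 1; r = 1.4 − 1 = 0.4
h=3: Ŝ = -5 + 3·3 = 4; r = 4.1 − 4 = 0.1
h=6: Ŝ = -5 + 3·6 = 13; r = 15 − 13 = 2
h=7: Ŝ = -5 + 3·7 = 16; r = 13.3 − 16 = -2.7
h=8: Ŝ = -5 + 3·8 = 19; r = 18.3 − 19 = -0.7
h=9: Ŝ = -5 + 3·9 = 22; r = 21.8 − 22 = -0.2
h=12: Ŝ = -5 + 3·12 = 31; r = 32.1 − 31 = 1.1

0.4, 0.1, 2, -2.7, -0.7, -0.2, 1.1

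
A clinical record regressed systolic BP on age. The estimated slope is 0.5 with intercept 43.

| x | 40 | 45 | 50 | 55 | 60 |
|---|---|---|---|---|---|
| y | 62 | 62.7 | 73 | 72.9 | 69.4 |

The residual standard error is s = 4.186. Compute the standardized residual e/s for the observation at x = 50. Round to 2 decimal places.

1.19

ŷ = 43 + 0.5·50 = 68
e = 73 − 68 = 5
e/s = 5 / 4.186 = 1.19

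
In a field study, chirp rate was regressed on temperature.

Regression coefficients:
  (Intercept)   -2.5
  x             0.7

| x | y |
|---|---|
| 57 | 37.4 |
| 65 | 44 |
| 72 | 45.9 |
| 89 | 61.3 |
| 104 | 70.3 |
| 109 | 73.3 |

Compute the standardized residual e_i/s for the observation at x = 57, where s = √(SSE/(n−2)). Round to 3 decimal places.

0.000

x=57: ŷ = -2.5 + 0.7·57 = 37.4; e = 37.4 − 37.4 = 0
x=65: ŷ = -2.5 + 0.7·65 = 43; e = 44 − 43 = 1
x=72: ŷ = -2.5 + 0.7·72 = 47.9; e = 45.9 − 47.9 = -2
x=89: ŷ = -2.5 + 0.7·89 = 59.8; e = 61.3 − 59.8 = 1.5
x=104: ŷ = -2.5 + 0.7·104 = 70.3; e = 70.3 − 70.3 = 0
x=109: ŷ = -2.5 + 0.7·109 = 73.8; e = 73.3 − 73.8 = -0.5
SSE = 0 + 1 + 4 + 2.25 + 0 + 0.25 = 7.5
s = √(7.5/4) = 1.36931
e/s = 0 / 1.36931 = 0.000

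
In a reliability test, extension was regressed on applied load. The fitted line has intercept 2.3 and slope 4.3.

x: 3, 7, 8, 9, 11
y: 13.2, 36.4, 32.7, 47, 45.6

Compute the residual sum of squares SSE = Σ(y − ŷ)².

SSE = 88

x=3: ŷ = 2.3 + 4.3·3 = 15.2; r = 13.2 − 15.2 = -2
x=7: ŷ = 2.3 + 4.3·7 = 32.4; r = 36.4 − 32.4 = 4
x=8: ŷ = 2.3 + 4.3·8 = 36.7; r = 32.7 − 36.7 = -4
x=9: ŷ = 2.3 + 4.3·9 = 41; r = 47 − 41 = 6
x=11: ŷ = 2.3 + 4.3·11 = 49.6; r = 45.6 − 49.6 = -4
SSE = 4 + 16 + 16 + 36 + 16 = 88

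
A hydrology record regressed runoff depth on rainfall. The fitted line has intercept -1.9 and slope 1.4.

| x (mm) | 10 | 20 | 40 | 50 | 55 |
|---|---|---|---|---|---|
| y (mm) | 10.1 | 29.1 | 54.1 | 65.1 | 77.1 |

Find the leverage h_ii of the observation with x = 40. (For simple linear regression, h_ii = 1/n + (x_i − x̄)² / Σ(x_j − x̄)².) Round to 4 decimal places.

x̄ = (10 + 20 + 40 + 50 + 55)/5 = 35
Σ(x − x̄)² = 625 + 225 + 25 + 225 + 400 = 1500
h = 1/5 + (5)²/1500 = 0.2 + 0.0166667 = 0.2167

h = 0.2167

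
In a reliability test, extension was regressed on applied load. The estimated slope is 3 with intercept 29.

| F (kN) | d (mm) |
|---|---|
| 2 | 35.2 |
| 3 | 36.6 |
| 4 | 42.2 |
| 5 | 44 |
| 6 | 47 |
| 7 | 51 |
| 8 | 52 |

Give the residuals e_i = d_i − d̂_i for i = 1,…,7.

0.2, -1.4, 1.2, 0, 0, 1, -1

F=2: d̂ = 29 + 3·2 = 35; e = 35.2 − 35 = 0.2
F=3: d̂ = 29 + 3·3 = 38; e = 36.6 − 38 = -1.4
F=4: d̂ = 29 + 3·4 = 41; e = 42.2 − 41 = 1.2
F=5: d̂ = 29 + 3·5 = 44; e = 44 − 44 = 0
F=6: d̂ = 29 + 3·6 = 47; e = 47 − 47 = 0
F=7: d̂ = 29 + 3·7 = 50; e = 51 − 50 = 1
F=8: d̂ = 29 + 3·8 = 53; e = 52 − 53 = -1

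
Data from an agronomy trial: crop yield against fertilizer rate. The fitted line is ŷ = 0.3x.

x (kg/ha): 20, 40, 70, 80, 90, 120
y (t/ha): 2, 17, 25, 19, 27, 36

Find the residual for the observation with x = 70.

e = 4

ŷ = 0.3·70 = 21
e = 25 − 21 = 4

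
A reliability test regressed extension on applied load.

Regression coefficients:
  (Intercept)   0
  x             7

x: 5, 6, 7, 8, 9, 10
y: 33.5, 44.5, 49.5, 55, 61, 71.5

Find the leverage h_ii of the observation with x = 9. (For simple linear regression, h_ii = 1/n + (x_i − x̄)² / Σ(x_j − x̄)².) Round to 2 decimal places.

x̄ = (5 + 6 + 7 + 8 + 9 + 10)/6 = 7.5
Σ(x − x̄)² = 6.25 + 2.25 + 0.25 + 0.25 + 2.25 + 6.25 = 17.5
h = 1/6 + (1.5)²/17.5 = 0.166667 + 0.128571 = 0.30

h = 0.30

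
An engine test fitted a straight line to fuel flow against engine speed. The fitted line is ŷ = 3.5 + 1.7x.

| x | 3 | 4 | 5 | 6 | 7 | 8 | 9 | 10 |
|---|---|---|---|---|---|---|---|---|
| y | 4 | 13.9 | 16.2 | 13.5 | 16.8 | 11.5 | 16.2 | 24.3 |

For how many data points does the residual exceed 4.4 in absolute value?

2

x=3: ŷ = 3.5 + 1.7·3 = 8.6; e = 4 − 8.6 = -4.6
x=4: ŷ = 3.5 + 1.7·4 = 10.3; e = 13.9 − 10.3 = 3.6
x=5: ŷ = 3.5 + 1.7·5 = 12; e = 16.2 − 12 = 4.2
x=6: ŷ = 3.5 + 1.7·6 = 13.7; e = 13.5 − 13.7 = -0.2
x=7: ŷ = 3.5 + 1.7·7 = 15.4; e = 16.8 − 15.4 = 1.4
x=8: ŷ = 3.5 + 1.7·8 = 17.1; e = 11.5 − 17.1 = -5.6
x=9: ŷ = 3.5 + 1.7·9 = 18.8; e = 16.2 − 18.8 = -2.6
x=10: ŷ = 3.5 + 1.7·10 = 20.5; e = 24.3 − 20.5 = 3.8
|e| > 4.4: x=3 (|e|=4.6), x=8 (|e|=5.6) → 2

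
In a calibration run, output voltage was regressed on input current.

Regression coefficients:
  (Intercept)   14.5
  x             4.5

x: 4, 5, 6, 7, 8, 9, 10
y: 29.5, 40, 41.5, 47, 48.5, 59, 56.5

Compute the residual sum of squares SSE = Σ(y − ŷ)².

x=4: ŷ = 14.5 + 4.5·4 = 32.5; e = 29.5 − 32.5 = -3
x=5: ŷ = 14.5 + 4.5·5 = 37; e = 40 − 37 = 3
x=6: ŷ = 14.5 + 4.5·6 = 41.5; e = 41.5 − 41.5 = 0
x=7: ŷ = 14.5 + 4.5·7 = 46; e = 47 − 46 = 1
x=8: ŷ = 14.5 + 4.5·8 = 50.5; e = 48.5 − 50.5 = -2
x=9: ŷ = 14.5 + 4.5·9 = 55; e = 59 − 55 = 4
x=10: ŷ = 14.5 + 4.5·10 = 59.5; e = 56.5 − 59.5 = -3
SSE = 9 + 9 + 0 + 1 + 4 + 16 + 9 = 48

SSE = 48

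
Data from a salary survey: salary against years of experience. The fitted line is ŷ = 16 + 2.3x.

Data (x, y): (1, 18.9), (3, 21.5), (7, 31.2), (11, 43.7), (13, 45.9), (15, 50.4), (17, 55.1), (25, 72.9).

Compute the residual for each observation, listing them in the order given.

x=1: ŷ = 16 + 2.3·1 = 18.3; e = 18.9 − 18.3 = 0.6
x=3: ŷ = 16 + 2.3·3 = 22.9; e = 21.5 − 22.9 = -1.4
x=7: ŷ = 16 + 2.3·7 = 32.1; e = 31.2 − 32.1 = -0.9
x=11: ŷ = 16 + 2.3·11 = 41.3; e = 43.7 − 41.3 = 2.4
x=13: ŷ = 16 + 2.3·13 = 45.9; e = 45.9 − 45.9 = 0
x=15: ŷ = 16 + 2.3·15 = 50.5; e = 50.4 − 50.5 = -0.1
x=17: ŷ = 16 + 2.3·17 = 55.1; e = 55.1 − 55.1 = 0
x=25: ŷ = 16 + 2.3·25 = 73.5; e = 72.9 − 73.5 = -0.6

0.6, -1.4, -0.9, 2.4, 0, -0.1, 0, -0.6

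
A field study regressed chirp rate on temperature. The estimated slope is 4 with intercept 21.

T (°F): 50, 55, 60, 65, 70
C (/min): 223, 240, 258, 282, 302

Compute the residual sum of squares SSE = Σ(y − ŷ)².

T=50: Ĉ = 21 + 4·50 = 221; e = 223 − 221 = 2
T=55: Ĉ = 21 + 4·55 = 241; e = 240 − 241 = -1
T=60: Ĉ = 21 + 4·60 = 261; e = 258 − 261 = -3
T=65: Ĉ = 21 + 4·65 = 281; e = 282 − 281 = 1
T=70: Ĉ = 21 + 4·70 = 301; e = 302 − 301 = 1
SSE = 4 + 1 + 9 + 1 + 1 = 16

SSE = 16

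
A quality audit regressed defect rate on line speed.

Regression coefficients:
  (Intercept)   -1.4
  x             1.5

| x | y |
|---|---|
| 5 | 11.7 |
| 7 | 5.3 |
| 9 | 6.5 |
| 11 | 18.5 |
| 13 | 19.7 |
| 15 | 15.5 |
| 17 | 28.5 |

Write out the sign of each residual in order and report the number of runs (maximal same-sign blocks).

x=5: ŷ = -1.4 + 1.5·5 = 6.1; r = 11.7 − 6.1 = 5.6
x=7: ŷ = -1.4 + 1.5·7 = 9.1; r = 5.3 − 9.1 = -3.8
x=9: ŷ = -1.4 + 1.5·9 = 12.1; r = 6.5 − 12.1 = -5.6
x=11: ŷ = -1.4 + 1.5·11 = 15.1; r = 18.5 − 15.1 = 3.4
x=13: ŷ = -1.4 + 1.5·13 = 18.1; r = 19.7 − 18.1 = 1.6
x=15: ŷ = -1.4 + 1.5·15 = 21.1; r = 15.5 − 21.1 = -5.6
x=17: ŷ = -1.4 + 1.5·17 = 24.1; r = 28.5 − 24.1 = 4.4
Signs: + − − + + − +
Runs: +×1, −×2, +×2, −×1, +×1 → 5

5 runs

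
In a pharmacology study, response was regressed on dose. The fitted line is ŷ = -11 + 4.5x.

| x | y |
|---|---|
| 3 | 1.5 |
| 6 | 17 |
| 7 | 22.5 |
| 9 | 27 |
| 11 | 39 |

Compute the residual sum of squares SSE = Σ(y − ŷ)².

SSE = 12.5

x=3: ŷ = -11 + 4.5·3 = 2.5; e = 1.5 − 2.5 = -1
x=6: ŷ = -11 + 4.5·6 = 16; e = 17 − 16 = 1
x=7: ŷ = -11 + 4.5·7 = 20.5; e = 22.5 − 20.5 = 2
x=9: ŷ = -11 + 4.5·9 = 29.5; e = 27 − 29.5 = -2.5
x=11: ŷ = -11 + 4.5·11 = 38.5; e = 39 − 38.5 = 0.5
SSE = 1 + 1 + 4 + 6.25 + 0.25 = 12.5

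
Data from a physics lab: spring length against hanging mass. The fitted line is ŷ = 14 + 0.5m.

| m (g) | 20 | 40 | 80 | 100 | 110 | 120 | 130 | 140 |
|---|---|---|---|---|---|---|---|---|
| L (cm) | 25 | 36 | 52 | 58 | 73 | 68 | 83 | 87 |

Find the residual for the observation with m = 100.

r = -6

ŷ = 14 + 0.5·100 = 64
r = 58 − 64 = -6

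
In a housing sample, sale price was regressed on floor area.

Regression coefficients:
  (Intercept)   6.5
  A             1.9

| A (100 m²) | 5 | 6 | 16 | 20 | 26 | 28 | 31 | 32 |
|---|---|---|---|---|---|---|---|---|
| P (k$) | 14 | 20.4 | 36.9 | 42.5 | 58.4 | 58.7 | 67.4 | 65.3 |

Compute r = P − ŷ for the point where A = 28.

r = -1

ŷ = 6.5 + 1.9·28 = 59.7
r = 58.7 − 59.7 = -1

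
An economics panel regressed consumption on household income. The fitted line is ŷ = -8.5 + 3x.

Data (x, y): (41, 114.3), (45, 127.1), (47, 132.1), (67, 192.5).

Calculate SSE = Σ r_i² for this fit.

x=41: ŷ = -8.5 + 3·41 = 114.5; r = 114.3 − 114.5 = -0.2
x=45: ŷ = -8.5 + 3·45 = 126.5; r = 127.1 − 126.5 = 0.6
x=47: ŷ = -8.5 + 3·47 = 132.5; r = 132.1 − 132.5 = -0.4
x=67: ŷ = -8.5 + 3·67 = 192.5; r = 192.5 − 192.5 = 0
SSE = 0.04 + 0.36 + 0.16 + 0 = 0.56

SSE = 0.56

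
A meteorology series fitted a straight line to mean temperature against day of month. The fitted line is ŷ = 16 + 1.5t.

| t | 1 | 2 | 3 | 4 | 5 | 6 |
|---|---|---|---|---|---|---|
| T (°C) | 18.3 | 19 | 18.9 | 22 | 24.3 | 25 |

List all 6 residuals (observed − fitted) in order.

t=1: ŷ = 16 + 1.5·1 = 17.5; r = 18.3 − 17.5 = 0.8
t=2: ŷ = 16 + 1.5·2 = 19; r = 19 − 19 = 0
t=3: ŷ = 16 + 1.5·3 = 20.5; r = 18.9 − 20.5 = -1.6
t=4: ŷ = 16 + 1.5·4 = 22; r = 22 − 22 = 0
t=5: ŷ = 16 + 1.5·5 = 23.5; r = 24.3 − 23.5 = 0.8
t=6: ŷ = 16 + 1.5·6 = 25; r = 25 − 25 = 0

0.8, 0, -1.6, 0, 0.8, 0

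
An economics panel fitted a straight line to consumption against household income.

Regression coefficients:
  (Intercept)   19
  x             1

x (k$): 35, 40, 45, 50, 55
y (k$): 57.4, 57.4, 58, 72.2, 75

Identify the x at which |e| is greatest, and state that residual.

x=35: ŷ = 19 + 35 = 54; e = 57.4 − 54 = 3.4
x=40: ŷ = 19 + 40 = 59; e = 57.4 − 59 = -1.6
x=45: ŷ = 19 + 45 = 64; e = 58 − 64 = -6
x=50: ŷ = 19 + 50 = 69; e = 72.2 − 69 = 3.2
x=55: ŷ = 19 + 55 = 74; e = 75 − 74 = 1
Largest |e| is 6 at x = 45, residual -6.

x = 45, e = -6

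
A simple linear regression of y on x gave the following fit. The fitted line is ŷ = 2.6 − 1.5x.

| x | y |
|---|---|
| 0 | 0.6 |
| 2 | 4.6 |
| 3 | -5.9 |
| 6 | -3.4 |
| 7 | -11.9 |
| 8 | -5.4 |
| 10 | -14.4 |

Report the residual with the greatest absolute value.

x=0: ŷ = 2.6 − 1.5·0 = 2.6; e = 0.6 − 2.6 = -2
x=2: ŷ = 2.6 − 1.5·2 = -0.4; e = 4.6 − (-0.4) = 5
x=3: ŷ = 2.6 − 1.5·3 = -1.9; e = -5.9 − (-1.9) = -4
x=6: ŷ = 2.6 − 1.5·6 = -6.4; e = -3.4 − (-6.4) = 3
x=7: ŷ = 2.6 − 1.5·7 = -7.9; e = -11.9 − (-7.9) = -4
x=8: ŷ = 2.6 − 1.5·8 = -9.4; e = -5.4 − (-9.4) = 4
x=10: ŷ = 2.6 − 1.5·10 = -12.4; e = -14.4 − (-12.4) = -2
Largest |e| is 5 at x = 2, residual 5.

e = 5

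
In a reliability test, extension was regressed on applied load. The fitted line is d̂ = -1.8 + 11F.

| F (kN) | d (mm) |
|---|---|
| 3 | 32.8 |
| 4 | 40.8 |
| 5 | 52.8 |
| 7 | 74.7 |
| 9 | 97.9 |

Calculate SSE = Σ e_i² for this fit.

F=3: d̂ = -1.8 + 11·3 = 31.2; e = 32.8 − 31.2 = 1.6
F=4: d̂ = -1.8 + 11·4 = 42.2; e = 40.8 − 42.2 = -1.4
F=5: d̂ = -1.8 + 11·5 = 53.2; e = 52.8 − 53.2 = -0.4
F=7: d̂ = -1.8 + 11·7 = 75.2; e = 74.7 − 75.2 = -0.5
F=9: d̂ = -1.8 + 11·9 = 97.2; e = 97.9 − 97.2 = 0.7
SSE = 2.56 + 1.96 + 0.16 + 0.25 + 0.49 = 5.42

SSE = 5.42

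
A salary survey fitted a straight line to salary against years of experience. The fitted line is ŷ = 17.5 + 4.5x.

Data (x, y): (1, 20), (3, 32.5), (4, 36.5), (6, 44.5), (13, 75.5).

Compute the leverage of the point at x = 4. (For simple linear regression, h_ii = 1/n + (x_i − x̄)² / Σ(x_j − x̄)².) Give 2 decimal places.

h = 0.22

x̄ = (1 + 3 + 4 + 6 + 13)/5 = 5.4
Σ(x − x̄)² = 19.36 + 5.76 + 1.96 + 0.36 + 57.76 = 85.2
h = 1/5 + (-1.4)²/85.2 = 0.2 + 0.0230047 = 0.22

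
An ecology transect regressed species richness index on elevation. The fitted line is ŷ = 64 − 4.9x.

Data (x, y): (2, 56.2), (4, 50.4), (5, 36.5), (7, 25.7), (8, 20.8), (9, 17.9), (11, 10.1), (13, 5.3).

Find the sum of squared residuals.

x=2: ŷ = 64 − 4.9·2 = 54.2; e = 56.2 − 54.2 = 2
x=4: ŷ = 64 − 4.9·4 = 44.4; e = 50.4 − 44.4 = 6
x=5: ŷ = 64 − 4.9·5 = 39.5; e = 36.5 − 39.5 = -3
x=7: ŷ = 64 − 4.9·7 = 29.7; e = 25.7 − 29.7 = -4
x=8: ŷ = 64 − 4.9·8 = 24.8; e = 20.8 − 24.8 = -4
x=9: ŷ = 64 − 4.9·9 = 19.9; e = 17.9 − 19.9 = -2
x=11: ŷ = 64 − 4.9·11 = 10.1; e = 10.1 − 10.1 = 0
x=13: ŷ = 64 − 4.9·13 = 0.3; e = 5.3 − 0.3 = 5
SSE = 4 + 36 + 9 + 16 + 16 + 4 + 0 + 25 = 110

SSE = 110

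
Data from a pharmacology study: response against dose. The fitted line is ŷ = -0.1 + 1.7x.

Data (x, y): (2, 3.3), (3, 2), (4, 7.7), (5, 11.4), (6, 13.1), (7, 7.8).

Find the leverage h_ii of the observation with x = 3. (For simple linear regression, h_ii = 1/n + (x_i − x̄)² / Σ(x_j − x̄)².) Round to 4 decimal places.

h = 0.2952

x̄ = (2 + 3 + 4 + 5 + 6 + 7)/6 = 4.5
Σ(x − x̄)² = 6.25 + 2.25 + 0.25 + 0.25 + 2.25 + 6.25 = 17.5
h = 1/6 + (-1.5)²/17.5 = 0.166667 + 0.128571 = 0.2952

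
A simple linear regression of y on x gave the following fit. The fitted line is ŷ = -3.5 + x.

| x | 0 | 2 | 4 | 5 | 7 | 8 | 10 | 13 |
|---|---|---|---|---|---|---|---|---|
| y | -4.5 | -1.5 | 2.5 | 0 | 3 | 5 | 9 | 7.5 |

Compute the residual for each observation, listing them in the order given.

x=0: ŷ = -3.5 + 0 = -3.5; r = -4.5 − (-3.5) = -1
x=2: ŷ = -3.5 + 2 = -1.5; r = -1.5 − (-1.5) = 0
x=4: ŷ = -3.5 + 4 = 0.5; r = 2.5 − 0.5 = 2
x=5: ŷ = -3.5 + 5 = 1.5; r = 0 − 1.5 = -1.5
x=7: ŷ = -3.5 + 7 = 3.5; r = 3 − 3.5 = -0.5
x=8: ŷ = -3.5 + 8 = 4.5; r = 5 − 4.5 = 0.5
x=10: ŷ = -3.5 + 10 = 6.5; r = 9 − 6.5 = 2.5
x=13: ŷ = -3.5 + 13 = 9.5; r = 7.5 − 9.5 = -2

-1, 0, 2, -1.5, -0.5, 0.5, 2.5, -2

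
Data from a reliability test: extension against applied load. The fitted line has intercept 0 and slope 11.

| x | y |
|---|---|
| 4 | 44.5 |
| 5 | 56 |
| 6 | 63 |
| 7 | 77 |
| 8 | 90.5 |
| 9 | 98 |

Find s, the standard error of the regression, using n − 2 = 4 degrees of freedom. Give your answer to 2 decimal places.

s = 2.09

x=4: ŷ = 11·4 = 44; r = 44.5 − 44 = 0.5
x=5: ŷ = 11·5 = 55; r = 56 − 55 = 1
x=6: ŷ = 11·6 = 66; r = 63 − 66 = -3
x=7: ŷ = 11·7 = 77; r = 77 − 77 = 0
x=8: ŷ = 11·8 = 88; r = 90.5 − 88 = 2.5
x=9: ŷ = 11·9 = 99; r = 98 − 99 = -1
SSE = 0.25 + 1 + 9 + 0 + 6.25 + 1 = 17.5
s = √(17.5/4) = √4.375 ≈ 2.09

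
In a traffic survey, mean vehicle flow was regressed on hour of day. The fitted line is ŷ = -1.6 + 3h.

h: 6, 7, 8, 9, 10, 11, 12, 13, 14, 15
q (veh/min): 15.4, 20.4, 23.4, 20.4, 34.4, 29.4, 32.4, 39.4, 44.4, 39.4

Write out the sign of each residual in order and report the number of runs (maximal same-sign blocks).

7 runs

h=6: ŷ = -1.6 + 3·6 = 16.4; e = 15.4 − 16.4 = -1
h=7: ŷ = -1.6 + 3·7 = 19.4; e = 20.4 − 19.4 = 1
h=8: ŷ = -1.6 + 3·8 = 22.4; e = 23.4 − 22.4 = 1
h=9: ŷ = -1.6 + 3·9 = 25.4; e = 20.4 − 25.4 = -5
h=10: ŷ = -1.6 + 3·10 = 28.4; e = 34.4 − 28.4 = 6
h=11: ŷ = -1.6 + 3·11 = 31.4; e = 29.4 − 31.4 = -2
h=12: ŷ = -1.6 + 3·12 = 34.4; e = 32.4 − 34.4 = -2
h=13: ŷ = -1.6 + 3·13 = 37.4; e = 39.4 − 37.4 = 2
h=14: ŷ = -1.6 + 3·14 = 40.4; e = 44.4 − 40.4 = 4
h=15: ŷ = -1.6 + 3·15 = 43.4; e = 39.4 − 43.4 = -4
Signs: − + + − + − − + + −
Runs: −×1, +×2, −×1, +×1, −×2, +×2, −×1 → 7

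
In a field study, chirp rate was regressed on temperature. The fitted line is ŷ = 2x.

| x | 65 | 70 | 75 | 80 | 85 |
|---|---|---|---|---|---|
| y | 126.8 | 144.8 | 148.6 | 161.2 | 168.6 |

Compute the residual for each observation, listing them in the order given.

-3.2, 4.8, -1.4, 1.2, -1.4

x=65: ŷ = 2·65 = 130; r = 126.8 − 130 = -3.2
x=70: ŷ = 2·70 = 140; r = 144.8 − 140 = 4.8
x=75: ŷ = 2·75 = 150; r = 148.6 − 150 = -1.4
x=80: ŷ = 2·80 = 160; r = 161.2 − 160 = 1.2
x=85: ŷ = 2·85 = 170; r = 168.6 − 170 = -1.4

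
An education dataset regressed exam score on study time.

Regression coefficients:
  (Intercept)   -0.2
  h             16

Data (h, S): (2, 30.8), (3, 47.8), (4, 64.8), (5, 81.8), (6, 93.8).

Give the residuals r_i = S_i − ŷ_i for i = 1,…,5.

-1, 0, 1, 2, -2

h=2: ŷ = -0.2 + 16·2 = 31.8; r = 30.8 − 31.8 = -1
h=3: ŷ = -0.2 + 16·3 = 47.8; r = 47.8 − 47.8 = 0
h=4: ŷ = -0.2 + 16·4 = 63.8; r = 64.8 − 63.8 = 1
h=5: ŷ = -0.2 + 16·5 = 79.8; r = 81.8 − 79.8 = 2
h=6: ŷ = -0.2 + 16·6 = 95.8; r = 93.8 − 95.8 = -2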